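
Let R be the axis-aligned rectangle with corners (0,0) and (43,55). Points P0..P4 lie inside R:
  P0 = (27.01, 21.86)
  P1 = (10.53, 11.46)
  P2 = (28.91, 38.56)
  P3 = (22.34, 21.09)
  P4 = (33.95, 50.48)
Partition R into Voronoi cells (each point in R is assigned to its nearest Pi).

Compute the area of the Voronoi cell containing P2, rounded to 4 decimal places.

Area of P2's cell: 684.6810

1. box [0,43]×[0,55]: [(0, 0) (43, 0) (43, 55) (0, 55)]
2. ⊥bis P2·P0 via (27.96,30.21): [(0, 33.3911) (43, 28.4989) (43, 55) (0, 55)]  |A|=1034.3663
3. ⊥bis P2·P1 via (19.72,25.01): [(0, 38.3847) (8.8467, 32.3846) (43, 28.4989) (43, 55) (0, 55)]  |A|=1012.2778
4. ⊥bis P2·P3 via (25.625,29.825): [(0, 39.4619) (23.1444, 30.7579) (43, 28.4989) (43, 55) (0, 55)]  |A|=964.1137
5. ⊥bis P2·P4 via (31.43,44.52): [(0, 39.4619) (23.1444, 30.7579) (43, 28.4989) (43, 39.628) (6.644, 55) (0, 55)]  |A|=684.681
6. canonical 6-gon: [(0, 39.4619) (23.1444, 30.7579) (43, 28.4989) (43, 39.628) (6.644, 55) (0, 55)]
7. shoelace: 684.681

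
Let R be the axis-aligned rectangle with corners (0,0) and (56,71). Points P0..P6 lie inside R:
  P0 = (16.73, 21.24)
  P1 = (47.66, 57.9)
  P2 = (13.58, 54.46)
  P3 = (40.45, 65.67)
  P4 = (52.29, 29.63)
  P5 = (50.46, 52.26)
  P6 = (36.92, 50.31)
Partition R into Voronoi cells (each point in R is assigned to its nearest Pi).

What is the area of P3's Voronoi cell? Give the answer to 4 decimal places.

Area of P3's cell: 269.0454

1. box [0,56]×[0,71]: [(0, 0) (56, 0) (56, 71) (0, 71)]
2. ⊥bis P3·P0 via (28.59,43.455): [(0, 58.7184) (56, 28.8215) (56, 71) (0, 71)]  |A|=1524.8808
3. ⊥bis P3·P1 via (44.055,61.785): [(0, 58.7184) (25.8676, 44.9084) (53.9857, 71) (0, 71)]  |A|=863.1339
4. ⊥bis P3·P2 via (27.015,60.065): [(31.2533, 49.9059) (53.9857, 71) (22.453, 71)]  |A|=332.5768
5. ⊥bis P3·P4 via (46.37,47.65): [(31.2533, 49.9059) (53.9857, 71) (22.453, 71)]  |A|=332.5768
6. ⊥bis P3·P5 via (45.455,58.965): [(31.2533, 49.9059) (53.9857, 71) (22.453, 71)]  |A|=332.5768
7. ⊥bis P3·P6 via (38.685,57.99): [(26.7349, 60.7363) (39.7111, 57.7542) (53.9857, 71) (22.453, 71)]  |A|=269.0454
8. canonical 4-gon: [(26.7349, 60.7363) (39.7111, 57.7542) (53.9857, 71) (22.453, 71)]
9. shoelace: 269.0454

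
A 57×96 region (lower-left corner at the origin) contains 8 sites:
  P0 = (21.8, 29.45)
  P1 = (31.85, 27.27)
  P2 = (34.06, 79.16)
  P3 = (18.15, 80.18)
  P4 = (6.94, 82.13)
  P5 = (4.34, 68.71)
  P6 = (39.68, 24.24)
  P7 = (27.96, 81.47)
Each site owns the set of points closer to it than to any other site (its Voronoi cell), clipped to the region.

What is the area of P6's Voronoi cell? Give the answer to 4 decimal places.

1. box [0,57]×[0,96]: [(0, 0) (57, 0) (57, 96) (0, 96)]
2. ⊥bis P6·P0 via (30.74,26.845): [(22.9177, 0) (57, 0) (57, 96) (50.8909, 96)]  |A|=1929.1879
3. ⊥bis P6·P1 via (35.765,25.755): [(25.7985, 0) (57, 0) (57, 80.6296)]  |A|=1257.8821
4. ⊥bis P6·P2 via (36.87,51.7): [(46.1734, 52.652) (25.7985, 0) (57, 0) (57, 53.7599)]  |A|=1112.4288
5. ⊥bis P6·P3 via (28.915,52.21): [(46.1734, 52.652) (25.7985, 0) (57, 0) (57, 53.7599)]  |A|=1112.4288
6. ⊥bis P6·P4 via (23.31,53.185): [(46.1734, 52.652) (25.7985, 0) (57, 0) (57, 53.7599)]  |A|=1112.4288
7. ⊥bis P6·P5 via (22.01,46.475): [(46.1734, 52.652) (25.7985, 0) (57, 0) (57, 53.7599)]  |A|=1112.4288
8. ⊥bis P6·P7 via (33.82,52.855): [(46.1734, 52.652) (25.7985, 0) (57, 0) (57, 53.7599)]  |A|=1112.4288
9. canonical 4-gon: [(46.1734, 52.652) (25.7985, 0) (57, 0) (57, 53.7599)]
10. shoelace: 1112.4288

Area of P6's cell: 1112.4288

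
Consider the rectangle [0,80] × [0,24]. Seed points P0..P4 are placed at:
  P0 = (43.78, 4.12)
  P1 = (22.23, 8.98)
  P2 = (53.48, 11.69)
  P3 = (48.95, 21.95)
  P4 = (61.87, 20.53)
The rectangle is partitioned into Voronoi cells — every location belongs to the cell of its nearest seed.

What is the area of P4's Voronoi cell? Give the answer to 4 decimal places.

Area of P4's cell: 414.5336

1. box [0,80]×[0,24]: [(0, 0) (80, 0) (80, 24) (0, 24)]
2. ⊥bis P4·P0 via (52.825,12.325): [(64.0054, 0) (80, 0) (80, 24) (42.2342, 24)]  |A|=645.1244
3. ⊥bis P4·P1 via (42.05,14.755): [(64.0054, 0) (80, 0) (80, 24) (42.2342, 24)]  |A|=645.1244
4. ⊥bis P4·P2 via (57.675,16.11): [(74.6491, 0) (80, 0) (80, 24) (49.3618, 24)]  |A|=431.8694
5. ⊥bis P4·P3 via (55.41,21.24): [(55.1134, 18.5412) (74.6491, 0) (80, 0) (80, 24) (55.7133, 24)]  |A|=414.5336
6. canonical 5-gon: [(55.1134, 18.5412) (74.6491, 0) (80, 0) (80, 24) (55.7133, 24)]
7. shoelace: 414.5336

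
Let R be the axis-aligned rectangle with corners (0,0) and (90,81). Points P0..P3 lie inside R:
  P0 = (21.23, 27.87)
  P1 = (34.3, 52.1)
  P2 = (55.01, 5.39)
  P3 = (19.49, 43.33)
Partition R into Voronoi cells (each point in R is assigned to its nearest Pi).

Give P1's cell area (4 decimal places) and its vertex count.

1. box [0,90]×[0,81]: [(0, 0) (90, 0) (90, 81) (0, 81)]
2. ⊥bis P1·P0 via (27.765,39.985): [(0, 54.9618) (90, 6.4146) (90, 81) (0, 81)]  |A|=4528.0619
3. ⊥bis P1·P2 via (44.655,28.745): [(0, 54.9618) (46.8216, 29.7056) (90, 48.8498) (90, 81) (0, 81)]  |A|=3611.9192
4. ⊥bis P1·P3 via (26.895,47.715): [(33.2125, 37.0465) (46.8216, 29.7056) (90, 48.8498) (90, 81) (7.1847, 81)]  |A|=3021.6262
5. canonical 5-gon: [(33.2125, 37.0465) (46.8216, 29.7056) (90, 48.8498) (90, 81) (7.1847, 81)]
6. shoelace: 3021.6262

Area of P1's cell: 3021.6262 (5 vertices)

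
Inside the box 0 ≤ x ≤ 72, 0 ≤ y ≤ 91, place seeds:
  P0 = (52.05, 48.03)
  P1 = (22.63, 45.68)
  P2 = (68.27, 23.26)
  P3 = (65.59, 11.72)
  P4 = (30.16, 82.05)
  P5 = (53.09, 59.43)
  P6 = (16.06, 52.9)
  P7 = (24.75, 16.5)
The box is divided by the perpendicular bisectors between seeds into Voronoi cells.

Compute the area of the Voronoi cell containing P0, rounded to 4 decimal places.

Area of P0's cell: 688.2971

1. box [0,72]×[0,91]: [(0, 0) (72, 0) (72, 91) (0, 91)]
2. ⊥bis P0·P1 via (37.34,46.855): [(41.0827, 0) (72, 0) (72, 91) (33.8138, 91)]  |A|=3144.2107
3. ⊥bis P0·P2 via (60.16,35.645): [(39.3252, 22.0019) (72, 43.3981) (72, 91) (33.8138, 91)]  |A|=2095.0788
4. ⊥bis P0·P3 via (58.82,29.875): [(39.2784, 22.5879) (41.4659, 23.4037) (72, 43.3981) (72, 91) (33.8138, 91)]  |A|=2094.4187
5. ⊥bis P0·P4 via (41.105,65.04): [(36.1425, 61.8469) (39.2784, 22.5879) (41.4659, 23.4037) (72, 43.3981) (72, 84.9192)]  |A|=1428.775
6. ⊥bis P0·P5 via (52.57,53.73): [(36.675, 55.1801) (39.2784, 22.5879) (41.4659, 23.4037) (72, 43.3981) (72, 51.9574)]  |A|=720.9163
7. ⊥bis P0·P6 via (34.055,50.465): [(36.675, 55.1801) (39.2784, 22.5879) (41.4659, 23.4037) (72, 43.3981) (72, 51.9574)]  |A|=720.9163
8. ⊥bis P0·P7 via (38.4,32.265): [(36.675, 55.1801) (38.5132, 32.1669) (45.5475, 26.0764) (72, 43.3981) (72, 51.9574)]  |A|=688.2971
9. canonical 5-gon: [(36.675, 55.1801) (38.5132, 32.1669) (45.5475, 26.0764) (72, 43.3981) (72, 51.9574)]
10. shoelace: 688.2971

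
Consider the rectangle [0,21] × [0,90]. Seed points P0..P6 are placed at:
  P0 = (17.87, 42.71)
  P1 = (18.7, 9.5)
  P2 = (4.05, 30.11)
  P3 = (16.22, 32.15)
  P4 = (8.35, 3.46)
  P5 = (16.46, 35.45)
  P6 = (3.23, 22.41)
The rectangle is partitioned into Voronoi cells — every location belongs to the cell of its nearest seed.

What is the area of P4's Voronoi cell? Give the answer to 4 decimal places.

Area of P4's cell: 172.3487

1. box [0,21]×[0,90]: [(0, 0) (21, 0) (21, 90) (0, 90)]
2. ⊥bis P4·P0 via (13.11,23.085): [(0, 26.2648) (0, 0) (21, 0) (21, 21.1713)]  |A|=498.079
3. ⊥bis P4·P1 via (13.525,6.48): [(2.3054, 25.7056) (0, 26.2648) (0, 0) (17.3066, 0)]  |A|=252.7136
4. ⊥bis P4·P2 via (6.2,16.785): [(7.3984, 16.9784) (0, 15.7846) (0, 0) (17.3066, 0)]  |A|=205.3092
5. ⊥bis P4·P3 via (12.285,17.805): [(7.3984, 16.9784) (0, 15.7846) (0, 0) (17.3066, 0)]  |A|=205.3092
6. ⊥bis P4·P5 via (12.405,19.455): [(7.3984, 16.9784) (0, 15.7846) (0, 0) (17.3066, 0)]  |A|=205.3092
7. ⊥bis P4·P6 via (5.79,12.935): [(9.2176, 13.8611) (0, 11.3706) (0, 0) (17.3066, 0)]  |A|=172.3487
8. canonical 4-gon: [(9.2176, 13.8611) (0, 11.3706) (0, 0) (17.3066, 0)]
9. shoelace: 172.3487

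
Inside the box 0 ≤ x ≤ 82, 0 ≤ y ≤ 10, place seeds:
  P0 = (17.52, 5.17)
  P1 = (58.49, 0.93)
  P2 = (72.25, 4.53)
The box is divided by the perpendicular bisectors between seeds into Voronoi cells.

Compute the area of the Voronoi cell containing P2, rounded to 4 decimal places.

1. box [0,82]×[0,10]: [(0, 0) (82, 0) (82, 10) (0, 10)]
2. ⊥bis P2·P0 via (44.885,4.85): [(44.8283, 0) (82, 0) (82, 10) (44.9452, 10)]  |A|=371.1325
3. ⊥bis P2·P1 via (65.37,2.73): [(66.0842, 0) (82, 0) (82, 10) (63.468, 10)]  |A|=172.239
4. canonical 4-gon: [(66.0842, 0) (82, 0) (82, 10) (63.468, 10)]
5. shoelace: 172.239

Area of P2's cell: 172.2390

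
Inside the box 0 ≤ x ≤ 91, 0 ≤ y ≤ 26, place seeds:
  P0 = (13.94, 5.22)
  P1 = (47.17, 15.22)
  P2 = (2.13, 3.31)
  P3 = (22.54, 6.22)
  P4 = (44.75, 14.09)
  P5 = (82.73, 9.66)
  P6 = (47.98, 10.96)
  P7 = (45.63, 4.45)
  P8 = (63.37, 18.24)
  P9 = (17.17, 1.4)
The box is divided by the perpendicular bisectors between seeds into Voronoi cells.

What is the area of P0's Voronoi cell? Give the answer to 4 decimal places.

Area of P0's cell: 259.7355

1. box [0,91]×[0,26]: [(0, 0) (91, 0) (91, 26) (0, 26)]
2. ⊥bis P0·P1 via (30.555,10.22): [(0, 0) (33.6305, 0) (25.8063, 26) (0, 26)]  |A|=772.6786
3. ⊥bis P0·P2 via (8.035,4.265): [(8.7248, 0) (33.6305, 0) (25.8063, 26) (4.5199, 26)]  |A|=600.4985
4. ⊥bis P0·P3 via (18.24,5.72): [(8.7248, 0) (18.9051, 0) (15.8819, 26) (4.5199, 26)]  |A|=280.0506
5. ⊥bis P0·P4 via (29.345,9.655): [(8.7248, 0) (18.9051, 0) (15.8819, 26) (4.5199, 26)]  |A|=280.0506
6. ⊥bis P0·P5 via (48.335,7.44): [(8.7248, 0) (18.9051, 0) (15.8819, 26) (4.5199, 26)]  |A|=280.0506
7. ⊥bis P0·P6 via (30.96,8.09): [(8.7248, 0) (18.9051, 0) (15.8819, 26) (4.5199, 26)]  |A|=280.0506
8. ⊥bis P0·P7 via (29.785,4.835): [(8.7248, 0) (18.9051, 0) (15.8819, 26) (4.5199, 26)]  |A|=280.0506
9. ⊥bis P0·P8 via (38.655,11.73): [(8.7248, 0) (18.9051, 0) (15.8819, 26) (4.5199, 26)]  |A|=280.0506
10. ⊥bis P0·P9 via (15.555,3.31): [(8.7248, 0) (11.6404, 0) (18.2548, 5.5928) (15.8819, 26) (4.5199, 26)]  |A|=259.7355
11. canonical 5-gon: [(8.7248, 0) (11.6404, 0) (18.2548, 5.5928) (15.8819, 26) (4.5199, 26)]
12. shoelace: 259.7355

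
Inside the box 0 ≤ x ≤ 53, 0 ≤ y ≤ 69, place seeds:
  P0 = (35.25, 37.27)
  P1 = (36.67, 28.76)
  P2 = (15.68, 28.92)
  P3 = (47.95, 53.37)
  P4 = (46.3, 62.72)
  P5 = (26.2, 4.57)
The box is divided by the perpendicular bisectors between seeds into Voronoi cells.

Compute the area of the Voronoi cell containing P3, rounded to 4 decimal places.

Area of P3's cell: 268.1880

1. box [0,53]×[0,69]: [(0, 0) (53, 0) (53, 69) (0, 69)]
2. ⊥bis P3·P0 via (41.6,45.32): [(53, 36.3275) (53, 69) (11.5805, 69)]  |A|=676.6407
3. ⊥bis P3·P1 via (42.31,41.065): [(53, 36.3275) (53, 69) (11.5805, 69)]  |A|=676.6407
4. ⊥bis P3·P2 via (31.815,41.145): [(53, 36.3275) (53, 69) (11.5805, 69)]  |A|=676.6407
5. ⊥bis P3·P4 via (47.125,58.045): [(29.4275, 54.9219) (53, 36.3275) (53, 59.0818)]  |A|=268.188
6. ⊥bis P3·P5 via (37.075,28.97): [(29.4275, 54.9219) (53, 36.3275) (53, 59.0818)]  |A|=268.188
7. canonical 3-gon: [(29.4275, 54.9219) (53, 36.3275) (53, 59.0818)]
8. shoelace: 268.188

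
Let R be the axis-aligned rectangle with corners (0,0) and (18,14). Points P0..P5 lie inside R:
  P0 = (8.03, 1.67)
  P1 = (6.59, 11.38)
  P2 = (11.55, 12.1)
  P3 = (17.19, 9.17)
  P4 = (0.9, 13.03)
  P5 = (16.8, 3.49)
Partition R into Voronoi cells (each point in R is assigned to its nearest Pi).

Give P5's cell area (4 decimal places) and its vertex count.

Area of P5's cell: 36.9235 (5 vertices)

1. box [0,18]×[0,14]: [(0, 0) (18, 0) (18, 14) (0, 14)]
2. ⊥bis P5·P0 via (12.415,2.58): [(12.9504, 0) (18, 0) (18, 14) (10.0451, 14)]  |A|=91.0317
3. ⊥bis P5·P1 via (11.695,7.435): [(11.4683, 7.1417) (12.9504, 0) (18, 0) (18, 14) (16.7682, 14)]  |A|=67.9768
4. ⊥bis P5·P2 via (14.175,7.795): [(11.652, 6.2566) (12.9504, 0) (18, 0) (18, 10.1273)]  |A|=47.9406
5. ⊥bis P5·P3 via (16.995,6.33): [(12.301, 6.6523) (11.652, 6.2566) (12.9504, 0) (18, 0) (18, 6.261)]  |A|=36.9235
6. ⊥bis P5·P4 via (8.85,8.26): [(12.301, 6.6523) (11.652, 6.2566) (12.9504, 0) (18, 0) (18, 6.261)]  |A|=36.9235
7. canonical 5-gon: [(12.301, 6.6523) (11.652, 6.2566) (12.9504, 0) (18, 0) (18, 6.261)]
8. shoelace: 36.9235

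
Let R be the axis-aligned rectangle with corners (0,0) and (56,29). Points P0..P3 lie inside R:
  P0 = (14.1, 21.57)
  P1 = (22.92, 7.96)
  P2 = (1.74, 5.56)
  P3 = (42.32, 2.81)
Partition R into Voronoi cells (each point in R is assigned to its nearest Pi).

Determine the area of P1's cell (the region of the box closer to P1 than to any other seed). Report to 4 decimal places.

Area of P1's cell: 401.1331

1. box [0,56]×[0,29]: [(0, 0) (56, 0) (56, 29) (0, 29)]
2. ⊥bis P1·P0 via (18.51,14.765): [(0, 2.7695) (0, 0) (56, 0) (56, 29) (40.4758, 29)]  |A|=1093.1506
3. ⊥bis P1·P2 via (12.33,6.76): [(11.9077, 10.4864) (13.096, 0) (56, 0) (56, 29) (40.4758, 29)]  |A|=1007.9962
4. ⊥bis P1·P3 via (32.62,5.385): [(38.5592, 27.7579) (11.9077, 10.4864) (13.096, 0) (31.1905, 0)]  |A|=401.1331
5. canonical 4-gon: [(38.5592, 27.7579) (11.9077, 10.4864) (13.096, 0) (31.1905, 0)]
6. shoelace: 401.1331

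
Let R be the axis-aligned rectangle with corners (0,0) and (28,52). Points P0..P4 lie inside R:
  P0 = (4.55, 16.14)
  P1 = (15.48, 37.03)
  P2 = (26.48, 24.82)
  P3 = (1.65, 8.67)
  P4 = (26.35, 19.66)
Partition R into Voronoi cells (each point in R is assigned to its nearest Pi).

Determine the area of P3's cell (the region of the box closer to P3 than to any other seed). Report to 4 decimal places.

Area of P3's cell: 187.4571

1. box [0,28]×[0,52]: [(0, 0) (28, 0) (28, 52) (0, 52)]
2. ⊥bis P3·P0 via (3.1,12.405): [(0, 13.6085) (0, 0) (28, 0) (28, 2.7383)]  |A|=228.8554
3. ⊥bis P3·P1 via (8.565,22.85): [(0, 13.6085) (0, 0) (28, 0) (28, 2.7383)]  |A|=228.8554
4. ⊥bis P3·P2 via (14.065,16.745): [(21.5454, 5.2441) (0, 13.6085) (0, 0) (24.9563, 0)]  |A|=212.0373
5. ⊥bis P3·P4 via (14,14.165): [(17.2225, 6.9224) (0, 13.6085) (0, 0) (20.3026, 0)]  |A|=187.4571
6. canonical 4-gon: [(17.2225, 6.9224) (0, 13.6085) (0, 0) (20.3026, 0)]
7. shoelace: 187.4571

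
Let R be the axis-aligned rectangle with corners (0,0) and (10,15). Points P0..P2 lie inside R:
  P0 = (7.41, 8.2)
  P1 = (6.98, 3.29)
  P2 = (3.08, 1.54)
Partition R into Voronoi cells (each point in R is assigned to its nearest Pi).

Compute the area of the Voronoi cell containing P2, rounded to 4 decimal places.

Area of P2's cell: 32.5996

1. box [0,10]×[0,15]: [(0, 0) (10, 0) (10, 15) (0, 15)]
2. ⊥bis P2·P0 via (5.245,4.87): [(0, 8.28) (0, 0) (10, 0) (10, 1.7785)]  |A|=50.2929
3. ⊥bis P2·P1 via (5.03,2.415): [(3.3861, 6.0786) (0, 8.28) (0, 0) (6.1137, 0)]  |A|=32.5996
4. canonical 4-gon: [(3.3861, 6.0786) (0, 8.28) (0, 0) (6.1137, 0)]
5. shoelace: 32.5996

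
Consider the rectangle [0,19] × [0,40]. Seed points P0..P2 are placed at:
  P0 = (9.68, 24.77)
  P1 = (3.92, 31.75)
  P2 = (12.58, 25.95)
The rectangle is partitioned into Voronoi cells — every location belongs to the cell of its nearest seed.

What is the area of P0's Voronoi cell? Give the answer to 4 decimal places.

Area of P0's cell: 420.2831

1. box [0,19]×[0,40]: [(0, 0) (19, 0) (19, 40) (0, 40)]
2. ⊥bis P0·P1 via (6.8,28.26): [(0, 22.6485) (0, 0) (19, 0) (19, 38.3276)]  |A|=579.2735
3. ⊥bis P0·P2 via (11.13,25.36): [(9.1582, 30.206) (0, 22.6485) (0, 0) (19, 0) (19, 6.0185)]  |A|=420.2831
4. canonical 5-gon: [(9.1582, 30.206) (0, 22.6485) (0, 0) (19, 0) (19, 6.0185)]
5. shoelace: 420.2831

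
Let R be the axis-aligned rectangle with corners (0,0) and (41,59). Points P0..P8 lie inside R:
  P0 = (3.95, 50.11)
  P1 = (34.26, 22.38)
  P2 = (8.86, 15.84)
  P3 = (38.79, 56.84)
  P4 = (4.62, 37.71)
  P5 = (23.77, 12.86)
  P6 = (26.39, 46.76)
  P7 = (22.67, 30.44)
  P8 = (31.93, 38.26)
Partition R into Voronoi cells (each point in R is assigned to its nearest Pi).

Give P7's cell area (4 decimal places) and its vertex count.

Area of P7's cell: 248.5634 (6 vertices)

1. box [0,41]×[0,59]: [(0, 0) (41, 0) (41, 59) (0, 59)]
2. ⊥bis P7·P0 via (13.31,40.275): [(0, 27.6078) (0, 0) (41, 0) (41, 59) (32.9853, 59)]  |A|=1901.2607
3. ⊥bis P7·P1 via (28.465,26.41): [(0, 27.6078) (0, 0) (10.0988, 0) (41, 44.4349) (41, 59) (32.9853, 59)]  |A|=1214.7142
4. ⊥bis P7·P2 via (15.765,23.14): [(5.5039, 32.8459) (22.054, 17.1913) (41, 44.4349) (41, 59) (32.9853, 59)]  |A|=737.0509
5. ⊥bis P7·P3 via (30.73,43.64): [(22.2722, 48.8044) (5.5039, 32.8459) (22.054, 17.1913) (37.5509, 39.4751)]  |A|=505.8291
6. ⊥bis P7·P4 via (13.645,34.075): [(22.2722, 48.8044) (17.9026, 44.6458) (11.0406, 27.6088) (22.054, 17.1913) (37.5509, 39.4751)]  |A|=440.696
7. ⊥bis P7·P5 via (23.22,21.65): [(22.2722, 48.8044) (17.9026, 44.6458) (11.0406, 27.6088) (17.7051, 21.3049) (25.2428, 21.7766) (37.5509, 39.4751)]  |A|=424.1665
8. ⊥bis P7·P6 via (24.53,38.6): [(16.2296, 40.492) (11.0406, 27.6088) (17.7051, 21.3049) (25.2428, 21.7766) (35.2439, 36.1579)]  |A|=290.3453
9. ⊥bis P7·P8 via (27.3,34.35): [(23.5157, 38.8312) (16.2296, 40.492) (11.0406, 27.6088) (17.7051, 21.3049) (25.2428, 21.7766) (30.967, 30.0078)]  |A|=248.5634
10. canonical 6-gon: [(23.5157, 38.8312) (16.2296, 40.492) (11.0406, 27.6088) (17.7051, 21.3049) (25.2428, 21.7766) (30.967, 30.0078)]
11. shoelace: 248.5634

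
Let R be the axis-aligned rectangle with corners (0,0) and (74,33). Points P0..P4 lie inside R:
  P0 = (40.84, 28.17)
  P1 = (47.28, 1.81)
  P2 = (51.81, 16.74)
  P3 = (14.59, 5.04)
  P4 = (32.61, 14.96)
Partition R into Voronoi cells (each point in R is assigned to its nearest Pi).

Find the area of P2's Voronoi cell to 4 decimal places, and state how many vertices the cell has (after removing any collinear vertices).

Area of P2's cell: 726.7335 (5 vertices)

1. box [0,74]×[0,33]: [(0, 0) (74, 0) (74, 33) (0, 33)]
2. ⊥bis P2·P0 via (46.325,22.455): [(22.9284, 0) (74, 0) (74, 33) (57.3122, 33)]  |A|=1118.0304
3. ⊥bis P2·P1 via (49.545,9.275): [(36.6644, 13.1832) (74, 1.855) (74, 33) (57.3122, 33)]  |A|=746.7592
4. ⊥bis P2·P3 via (33.2,10.89): [(36.6644, 13.1832) (74, 1.855) (74, 33) (57.3122, 33)]  |A|=746.7592
5. ⊥bis P2·P4 via (42.21,15.85): [(41.9839, 18.2886) (42.6249, 11.3747) (74, 1.855) (74, 33) (57.3122, 33)]  |A|=726.7335
6. canonical 5-gon: [(41.9839, 18.2886) (42.6249, 11.3747) (74, 1.855) (74, 33) (57.3122, 33)]
7. shoelace: 726.7335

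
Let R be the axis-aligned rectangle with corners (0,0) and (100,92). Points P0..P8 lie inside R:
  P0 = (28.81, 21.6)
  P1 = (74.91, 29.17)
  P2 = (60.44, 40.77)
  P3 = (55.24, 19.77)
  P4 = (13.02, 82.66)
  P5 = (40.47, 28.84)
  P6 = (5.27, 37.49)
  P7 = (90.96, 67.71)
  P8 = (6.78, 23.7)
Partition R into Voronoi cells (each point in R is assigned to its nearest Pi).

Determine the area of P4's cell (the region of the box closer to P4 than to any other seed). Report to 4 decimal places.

1. box [0,100]×[0,92]: [(0, 0) (100, 0) (100, 92) (0, 92)]
2. ⊥bis P4·P0 via (20.915,52.13): [(0, 46.7214) (100, 72.5812) (100, 92) (0, 92)]  |A|=3234.8674
3. ⊥bis P4·P1 via (43.965,55.915): [(0, 46.7214) (46.3866, 58.7169) (75.1524, 92) (0, 92)]  |A|=2300.8117
4. ⊥bis P4·P2 via (36.73,61.715): [(0, 46.7214) (30.4383, 54.5927) (63.4832, 92) (0, 92)]  |A|=1876.4694
5. ⊥bis P4·P3 via (34.13,51.215): [(0, 46.7214) (30.4383, 54.5927) (63.4832, 92) (0, 92)]  |A|=1876.4694
6. ⊥bis P4·P5 via (26.745,55.75): [(0, 46.7214) (18.3437, 51.4651) (35.3275, 60.1274) (63.4832, 92) (0, 92)]  |A|=1850.6456
7. ⊥bis P4·P6 via (9.145,60.075): [(0, 61.644) (28.66, 56.7267) (35.3275, 60.1274) (63.4832, 92) (0, 92)]  |A|=1613.0135
8. ⊥bis P4·P7 via (51.99,75.185): [(0, 61.644) (28.66, 56.7267) (35.3275, 60.1274) (52.9222, 80.0447) (55.2154, 92) (0, 92)]  |A|=1563.5911
9. ⊥bis P4·P8 via (9.9,53.18): [(0, 61.644) (28.66, 56.7267) (35.3275, 60.1274) (52.9222, 80.0447) (55.2154, 92) (0, 92)]  |A|=1563.5911
10. canonical 6-gon: [(0, 61.644) (28.66, 56.7267) (35.3275, 60.1274) (52.9222, 80.0447) (55.2154, 92) (0, 92)]
11. shoelace: 1563.5911

Area of P4's cell: 1563.5911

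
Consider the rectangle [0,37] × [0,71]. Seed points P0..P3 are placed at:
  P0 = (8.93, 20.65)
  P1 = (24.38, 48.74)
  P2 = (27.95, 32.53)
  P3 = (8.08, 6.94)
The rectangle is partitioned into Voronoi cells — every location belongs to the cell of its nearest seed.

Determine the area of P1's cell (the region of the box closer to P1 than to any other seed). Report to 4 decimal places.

1. box [0,37]×[0,71]: [(0, 0) (37, 0) (37, 71) (0, 71)]
2. ⊥bis P1·P0 via (16.655,34.695): [(0, 43.8555) (37, 23.5049) (37, 71) (0, 71)]  |A|=1380.832
3. ⊥bis P1·P2 via (26.165,40.635): [(0, 43.8555) (11.6624, 37.441) (37, 43.0212) (37, 71) (0, 71)]  |A|=1133.5831
4. ⊥bis P1·P3 via (16.23,27.84): [(0, 43.8555) (11.6624, 37.441) (37, 43.0212) (37, 71) (0, 71)]  |A|=1133.5831
5. canonical 5-gon: [(0, 43.8555) (11.6624, 37.441) (37, 43.0212) (37, 71) (0, 71)]
6. shoelace: 1133.5831

Area of P1's cell: 1133.5831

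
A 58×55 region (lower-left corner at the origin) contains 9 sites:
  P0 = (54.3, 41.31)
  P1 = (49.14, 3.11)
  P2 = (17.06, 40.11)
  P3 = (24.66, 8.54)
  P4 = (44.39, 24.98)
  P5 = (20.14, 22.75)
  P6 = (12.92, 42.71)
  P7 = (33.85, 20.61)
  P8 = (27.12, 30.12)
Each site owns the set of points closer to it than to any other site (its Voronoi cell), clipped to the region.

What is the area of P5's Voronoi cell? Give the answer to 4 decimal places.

Area of P5's cell: 429.8200

1. box [0,58]×[0,55]: [(0, 0) (58, 0) (58, 55) (0, 55)]
2. ⊥bis P5·P0 via (37.22,32.03): [(0, 0) (54.6227, 0) (24.7398, 55) (0, 55)]  |A|=2182.4696
3. ⊥bis P5·P1 via (34.64,12.93): [(0, 0) (25.8833, 0) (41.8296, 23.546) (24.7398, 55) (0, 55)]  |A|=1844.1203
4. ⊥bis P5·P2 via (18.6,31.43): [(0, 28.13) (0, 0) (25.8833, 0) (41.8296, 23.546) (35.8802, 34.4958)]  |A|=1108.4348
5. ⊥bis P5·P3 via (22.4,15.645): [(0, 28.13) (0, 8.5199) (40.3443, 21.3528) (41.8296, 23.546) (35.8802, 34.4958)]  |A|=660.2302
6. ⊥bis P5·P4 via (32.265,23.865): [(31.3611, 33.6941) (0, 28.13) (0, 8.5199) (32.7191, 18.9273)]  |A|=556.1408
7. ⊥bis P5·P6 via (16.53,32.73): [(31.3611, 33.6941) (7.4838, 29.4578) (0, 26.7507) (0, 8.5199) (32.7191, 18.9273)]  |A|=550.9797
8. ⊥bis P5·P7 via (26.995,21.68): [(28.7993, 33.2396) (7.4838, 29.4578) (0, 26.7507) (0, 8.5199) (26.2438, 16.8677)]  |A|=481.3824
9. ⊥bis P5·P8 via (23.63,26.435): [(27.2082, 23.0461) (18.3944, 31.3935) (7.4838, 29.4578) (0, 26.7507) (0, 8.5199) (26.2438, 16.8677)]  |A|=429.82
10. canonical 6-gon: [(27.2082, 23.0461) (18.3944, 31.3935) (7.4838, 29.4578) (0, 26.7507) (0, 8.5199) (26.2438, 16.8677)]
11. shoelace: 429.82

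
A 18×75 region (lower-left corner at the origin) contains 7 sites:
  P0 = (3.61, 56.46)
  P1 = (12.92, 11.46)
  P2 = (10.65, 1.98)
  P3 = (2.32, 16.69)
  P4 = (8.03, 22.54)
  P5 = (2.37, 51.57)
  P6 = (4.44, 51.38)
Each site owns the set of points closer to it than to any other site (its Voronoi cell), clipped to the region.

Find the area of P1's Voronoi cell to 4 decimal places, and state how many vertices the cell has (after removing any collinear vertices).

Area of P1's cell: 127.9945 (4 vertices)

1. box [0,18]×[0,75]: [(0, 0) (18, 0) (18, 75) (0, 75)]
2. ⊥bis P1·P0 via (8.265,33.96): [(0, 32.2501) (0, 0) (18, 0) (18, 35.9741)]  |A|=614.0171
3. ⊥bis P1·P2 via (11.785,6.72): [(0, 32.2501) (0, 9.5419) (18, 5.2318) (18, 35.9741)]  |A|=481.0534
4. ⊥bis P1·P3 via (7.62,14.075): [(4.8146, 8.3891) (18, 5.2318) (18, 35.1129)]  |A|=196.997
5. ⊥bis P1·P4 via (10.475,17): [(8.6702, 16.2035) (4.8146, 8.3891) (18, 5.2318) (18, 20.3211)]  |A|=127.9945
6. ⊥bis P1·P5 via (7.645,31.515): [(8.6702, 16.2035) (4.8146, 8.3891) (18, 5.2318) (18, 20.3211)]  |A|=127.9945
7. ⊥bis P1·P6 via (8.68,31.42): [(8.6702, 16.2035) (4.8146, 8.3891) (18, 5.2318) (18, 20.3211)]  |A|=127.9945
8. canonical 4-gon: [(8.6702, 16.2035) (4.8146, 8.3891) (18, 5.2318) (18, 20.3211)]
9. shoelace: 127.9945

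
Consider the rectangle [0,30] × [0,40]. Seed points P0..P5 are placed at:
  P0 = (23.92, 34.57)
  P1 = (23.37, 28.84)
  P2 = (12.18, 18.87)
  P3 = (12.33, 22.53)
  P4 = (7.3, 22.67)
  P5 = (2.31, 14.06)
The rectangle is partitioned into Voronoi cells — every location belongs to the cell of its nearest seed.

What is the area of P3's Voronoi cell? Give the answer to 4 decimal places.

Area of P3's cell: 95.9363

1. box [0,30]×[0,40]: [(0, 0) (30, 0) (30, 40) (0, 40)]
2. ⊥bis P3·P0 via (18.125,28.55): [(0, 0) (30, 0) (30, 17.1188) (6.2304, 40) (0, 40)]  |A|=928.0623
3. ⊥bis P3·P1 via (17.85,25.685): [(0, 0) (30, 0) (30, 4.4273) (13.8731, 32.643) (6.2304, 40) (0, 40)]  |A|=825.725
4. ⊥bis P3·P2 via (12.255,20.7): [(0, 21.2023) (20.9018, 20.3456) (13.8731, 32.643) (6.2304, 40) (0, 40)]  |A|=278.818
5. ⊥bis P3·P4 via (9.815,22.6): [(9.765, 20.8021) (20.9018, 20.3456) (13.8731, 32.643) (10.1931, 36.1854)]  |A|=95.9363
6. ⊥bis P3·P5 via (7.32,18.295): [(9.765, 20.8021) (20.9018, 20.3456) (13.8731, 32.643) (10.1931, 36.1854)]  |A|=95.9363
7. canonical 4-gon: [(9.765, 20.8021) (20.9018, 20.3456) (13.8731, 32.643) (10.1931, 36.1854)]
8. shoelace: 95.9363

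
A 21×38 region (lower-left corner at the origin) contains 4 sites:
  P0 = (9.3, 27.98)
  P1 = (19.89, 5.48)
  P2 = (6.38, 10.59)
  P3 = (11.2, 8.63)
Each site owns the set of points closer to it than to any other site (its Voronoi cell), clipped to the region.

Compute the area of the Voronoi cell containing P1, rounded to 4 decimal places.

Area of P1's cell: 87.3355

1. box [0,21]×[0,38]: [(0, 0) (21, 0) (21, 38) (0, 38)]
2. ⊥bis P1·P0 via (14.595,16.73): [(0, 9.8606) (0, 0) (21, 0) (21, 19.7446)]  |A|=310.855
3. ⊥bis P1·P2 via (13.135,8.035): [(16.8199, 17.7772) (10.0959, 0) (21, 0) (21, 19.7446)]  |A|=138.19
4. ⊥bis P1·P3 via (15.545,7.055): [(19.9689, 19.2593) (12.9877, 0) (21, 0) (21, 19.7446)]  |A|=87.3355
5. canonical 4-gon: [(19.9689, 19.2593) (12.9877, 0) (21, 0) (21, 19.7446)]
6. shoelace: 87.3355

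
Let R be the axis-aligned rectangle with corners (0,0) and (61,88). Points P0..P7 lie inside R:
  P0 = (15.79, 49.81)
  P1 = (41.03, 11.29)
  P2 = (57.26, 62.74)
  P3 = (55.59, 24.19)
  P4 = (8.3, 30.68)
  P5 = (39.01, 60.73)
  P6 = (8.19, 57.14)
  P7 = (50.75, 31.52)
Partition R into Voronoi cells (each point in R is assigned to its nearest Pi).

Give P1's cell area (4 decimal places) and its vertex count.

Area of P1's cell: 846.7994 (5 vertices)

1. box [0,61]×[0,88]: [(0, 0) (61, 0) (61, 88) (0, 88)]
2. ⊥bis P1·P0 via (28.41,30.55): [(0, 11.9345) (0, 0) (61, 0) (61, 51.9044)]  |A|=1947.0871
3. ⊥bis P1·P2 via (49.145,37.015): [(41.8085, 39.3293) (0, 11.9345) (0, 0) (61, 0) (61, 33.2753)]  |A|=1768.3273
4. ⊥bis P1·P3 via (48.31,17.74): [(33.8199, 34.0948) (0, 11.9345) (0, 0) (61, 0) (61, 3.417)]  |A|=1288.14
5. ⊥bis P1·P4 via (24.665,20.985): [(33.8199, 34.0948) (31.5507, 32.6079) (12.233, 0) (61, 0) (61, 3.417)]  |A|=900.4225
6. ⊥bis P1·P5 via (40.02,36.01): [(33.8199, 34.0948) (31.5507, 32.6079) (12.233, 0) (61, 0) (61, 3.417)]  |A|=900.4225
7. ⊥bis P1·P6 via (24.61,34.215): [(33.8199, 34.0948) (31.5507, 32.6079) (12.233, 0) (61, 0) (61, 3.417)]  |A|=900.4225
8. ⊥bis P1·P7 via (45.89,21.405): [(44.4497, 22.097) (29.5616, 29.2504) (12.233, 0) (61, 0) (61, 3.417)]  |A|=846.7994
9. canonical 5-gon: [(44.4497, 22.097) (29.5616, 29.2504) (12.233, 0) (61, 0) (61, 3.417)]
10. shoelace: 846.7994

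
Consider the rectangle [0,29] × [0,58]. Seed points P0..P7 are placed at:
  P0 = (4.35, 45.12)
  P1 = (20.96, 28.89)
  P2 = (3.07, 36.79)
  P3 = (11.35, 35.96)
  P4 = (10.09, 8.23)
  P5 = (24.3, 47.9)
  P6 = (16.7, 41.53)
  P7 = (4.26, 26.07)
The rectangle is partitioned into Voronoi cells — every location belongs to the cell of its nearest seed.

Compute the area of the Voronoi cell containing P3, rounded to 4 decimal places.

Area of P3's cell: 97.3442

1. box [0,29]×[0,58]: [(0, 0) (29, 0) (29, 58) (0, 58)]
2. ⊥bis P3·P0 via (7.85,40.54): [(0, 34.5411) (0, 0) (29, 0) (29, 56.7027)]  |A|=1323.0345
3. ⊥bis P3·P1 via (16.155,32.425): [(0, 34.5411) (0, 10.4661) (29, 49.8848) (29, 56.7027)]  |A|=447.9474
4. ⊥bis P3·P2 via (7.21,36.375): [(7.609, 40.3559) (5.3405, 17.7253) (29, 49.8848) (29, 56.7027)]  |A|=304.1576
5. ⊥bis P3·P4 via (10.72,22.095): [(7.609, 40.3559) (5.801, 22.3185) (8.6253, 22.1902) (29, 49.8848) (29, 56.7027)]  |A|=297.6416
6. ⊥bis P3·P5 via (17.825,41.93): [(14.4537, 45.5865) (7.609, 40.3559) (5.801, 22.3185) (8.6253, 22.1902) (20.7855, 38.7191)]  |A|=184.4982
7. ⊥bis P3·P6 via (14.025,38.745): [(10.2482, 42.3727) (7.609, 40.3559) (5.801, 22.3185) (8.6253, 22.1902) (17.9975, 34.9294)]  |A|=134.8234
8. ⊥bis P3·P7 via (7.805,31.015): [(10.2482, 42.3727) (7.609, 40.3559) (6.7486, 31.7723) (12.5926, 27.5828) (17.9975, 34.9294)]  |A|=97.3442
9. canonical 5-gon: [(10.2482, 42.3727) (7.609, 40.3559) (6.7486, 31.7723) (12.5926, 27.5828) (17.9975, 34.9294)]
10. shoelace: 97.3442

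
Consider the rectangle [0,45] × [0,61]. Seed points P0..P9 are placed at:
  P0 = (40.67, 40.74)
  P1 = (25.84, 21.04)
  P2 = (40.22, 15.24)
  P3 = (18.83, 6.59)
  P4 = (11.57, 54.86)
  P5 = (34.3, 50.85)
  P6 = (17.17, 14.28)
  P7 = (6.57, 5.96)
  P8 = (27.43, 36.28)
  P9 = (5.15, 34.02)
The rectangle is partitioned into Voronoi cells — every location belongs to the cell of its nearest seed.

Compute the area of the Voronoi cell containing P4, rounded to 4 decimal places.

1. box [0,45]×[0,61]: [(0, 0) (45, 0) (45, 61) (0, 61)]
2. ⊥bis P4·P0 via (26.12,47.8): [(0, 0) (2.9263, 0) (32.5249, 61) (0, 61)]  |A|=1081.2638
3. ⊥bis P4·P1 via (18.705,37.95): [(0, 30.0576) (22.0191, 39.3483) (32.5249, 61) (0, 61)]  |A|=692.7707
4. ⊥bis P4·P2 via (25.895,35.05): [(0, 30.0576) (22.0191, 39.3483) (32.5249, 61) (0, 61)]  |A|=692.7707
5. ⊥bis P4·P3 via (15.2,30.725): [(0, 30.0576) (22.0191, 39.3483) (32.5249, 61) (0, 61)]  |A|=692.7707
6. ⊥bis P4·P5 via (22.935,52.855): [(0, 30.0576) (20.4342, 38.6796) (24.3719, 61) (0, 61)]  |A|=588.1368
7. ⊥bis P4·P6 via (14.37,34.57): [(0, 32.587) (8.908, 33.8162) (20.4342, 38.6796) (24.3719, 61) (0, 61)]  |A|=576.8711
8. ⊥bis P4·P7 via (9.07,30.41): [(0, 32.587) (8.908, 33.8162) (20.4342, 38.6796) (24.3719, 61) (0, 61)]  |A|=576.8711
9. ⊥bis P4·P8 via (19.5,45.57): [(0, 32.587) (5.1177, 33.2932) (22.0309, 47.7304) (24.3719, 61) (0, 61)]  |A|=505.656
10. ⊥bis P4·P9 via (8.36,44.44): [(0, 47.0154) (15.5731, 42.2179) (22.0309, 47.7304) (24.3719, 61) (0, 61)]  |A|=374.1634
11. canonical 5-gon: [(0, 47.0154) (15.5731, 42.2179) (22.0309, 47.7304) (24.3719, 61) (0, 61)]
12. shoelace: 374.1634

Area of P4's cell: 374.1634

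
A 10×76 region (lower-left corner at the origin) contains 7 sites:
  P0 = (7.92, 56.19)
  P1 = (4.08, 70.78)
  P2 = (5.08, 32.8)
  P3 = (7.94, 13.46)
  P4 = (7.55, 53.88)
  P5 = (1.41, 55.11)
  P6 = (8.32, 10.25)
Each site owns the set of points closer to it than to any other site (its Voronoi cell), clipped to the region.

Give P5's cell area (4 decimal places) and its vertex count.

1. box [0,10]×[0,76]: [(0, 0) (10, 0) (10, 76) (0, 76)]
2. ⊥bis P5·P0 via (4.665,55.65): [(0, 0) (10, 0) (10, 23.4918) (1.289, 76) (0, 76)]  |A|=531.2996
3. ⊥bis P5·P1 via (2.745,62.945): [(0, 63.4127) (0, 0) (10, 0) (10, 23.4918) (3.4754, 62.8205)]  |A|=500.9327
4. ⊥bis P5·P2 via (3.245,43.955): [(0, 63.4127) (0, 43.4212) (6.5159, 44.4931) (3.4754, 62.8205)]  |A|=96.0791
5. ⊥bis P5·P3 via (4.675,34.285): [(0, 63.4127) (0, 43.4212) (6.5159, 44.4931) (3.4754, 62.8205)]  |A|=96.0791
6. ⊥bis P5·P4 via (4.48,54.495): [(0, 63.4127) (0, 43.4212) (2.3387, 43.8059) (4.686, 55.5234) (3.4754, 62.8205)]  |A|=72.4124
7. ⊥bis P5·P6 via (4.865,32.68): [(0, 63.4127) (0, 43.4212) (2.3387, 43.8059) (4.686, 55.5234) (3.4754, 62.8205)]  |A|=72.4124
8. canonical 5-gon: [(0, 63.4127) (0, 43.4212) (2.3387, 43.8059) (4.686, 55.5234) (3.4754, 62.8205)]
9. shoelace: 72.4124

Area of P5's cell: 72.4124 (5 vertices)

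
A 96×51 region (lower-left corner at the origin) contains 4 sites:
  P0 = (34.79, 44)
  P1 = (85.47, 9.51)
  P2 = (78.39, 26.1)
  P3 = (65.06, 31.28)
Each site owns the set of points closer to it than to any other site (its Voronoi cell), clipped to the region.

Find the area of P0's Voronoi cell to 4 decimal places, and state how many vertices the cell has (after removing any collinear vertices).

1. box [0,96]×[0,51]: [(0, 0) (96, 0) (96, 51) (0, 51)]
2. ⊥bis P0·P1 via (60.13,26.755): [(0, 0) (41.922, 0) (76.6298, 51) (0, 51)]  |A|=3023.0717
3. ⊥bis P0·P2 via (56.59,35.05): [(0, 0) (41.922, 0) (42.6232, 1.0303) (63.1383, 51) (0, 51)]  |A|=2685.9881
4. ⊥bis P0·P3 via (49.925,37.64): [(0, 0) (34.108, 0) (55.5391, 51) (0, 51)]  |A|=2286.0012
5. canonical 4-gon: [(0, 0) (34.108, 0) (55.5391, 51) (0, 51)]
6. shoelace: 2286.0012

Area of P0's cell: 2286.0012 (4 vertices)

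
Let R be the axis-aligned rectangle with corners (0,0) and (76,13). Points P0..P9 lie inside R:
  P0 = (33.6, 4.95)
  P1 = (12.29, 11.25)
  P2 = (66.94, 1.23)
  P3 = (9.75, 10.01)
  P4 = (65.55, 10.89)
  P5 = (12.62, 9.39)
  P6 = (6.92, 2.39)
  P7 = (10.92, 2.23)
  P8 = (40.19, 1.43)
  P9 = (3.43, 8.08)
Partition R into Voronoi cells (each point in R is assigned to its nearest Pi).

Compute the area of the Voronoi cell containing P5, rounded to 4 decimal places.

1. box [0,76]×[0,13]: [(0, 0) (76, 0) (76, 13) (0, 13)]
2. ⊥bis P5·P0 via (23.11,7.17): [(0, 0) (21.5926, 0) (24.3438, 13) (0, 13)]  |A|=298.5867
3. ⊥bis P5·P1 via (12.455,10.32): [(0, 8.1102) (0, 0) (21.5926, 0) (24.2183, 12.407)]  |A|=232.1584
4. ⊥bis P5·P2 via (39.78,5.31): [(0, 8.1102) (0, 0) (21.5926, 0) (24.2183, 12.407)]  |A|=232.1584
5. ⊥bis P5·P3 via (11.185,9.7): [(11.2737, 10.1104) (9.0895, 0) (21.5926, 0) (24.2183, 12.407)]  |A|=140.4929
6. ⊥bis P5·P4 via (39.085,10.14): [(11.2737, 10.1104) (9.0895, 0) (21.5926, 0) (24.2183, 12.407)]  |A|=140.4929
7. ⊥bis P5·P6 via (9.77,5.89): [(11.2737, 10.1104) (10.2734, 5.4801) (17.0033, 0) (21.5926, 0) (24.2183, 12.407)]  |A|=118.8087
8. ⊥bis P5·P7 via (11.77,5.81): [(11.2737, 10.1104) (10.4142, 6.1319) (22.2934, 3.3114) (24.2183, 12.407)]  |A|=81.5022
9. ⊥bis P5·P8 via (26.405,5.41): [(11.2737, 10.1104) (10.4142, 6.1319) (22.2934, 3.3114) (24.2183, 12.407)]  |A|=81.5022
10. ⊥bis P5·P9 via (8.025,8.735): [(11.2737, 10.1104) (10.4142, 6.1319) (22.2934, 3.3114) (24.2183, 12.407)]  |A|=81.5022
11. canonical 4-gon: [(11.2737, 10.1104) (10.4142, 6.1319) (22.2934, 3.3114) (24.2183, 12.407)]
12. shoelace: 81.5022

Area of P5's cell: 81.5022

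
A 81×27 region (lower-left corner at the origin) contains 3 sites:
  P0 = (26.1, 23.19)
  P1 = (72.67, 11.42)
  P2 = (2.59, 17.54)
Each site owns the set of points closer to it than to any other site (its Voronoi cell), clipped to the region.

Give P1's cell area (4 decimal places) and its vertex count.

Area of P1's cell: 879.5700 (4 vertices)

1. box [0,81]×[0,27]: [(0, 0) (81, 0) (81, 27) (0, 27)]
2. ⊥bis P1·P0 via (49.385,17.305): [(45.0114, 0) (81, 0) (81, 27) (51.8353, 27)]  |A|=879.57
3. ⊥bis P1·P2 via (37.63,14.48): [(45.0114, 0) (81, 0) (81, 27) (51.8353, 27)]  |A|=879.57
4. canonical 4-gon: [(45.0114, 0) (81, 0) (81, 27) (51.8353, 27)]
5. shoelace: 879.57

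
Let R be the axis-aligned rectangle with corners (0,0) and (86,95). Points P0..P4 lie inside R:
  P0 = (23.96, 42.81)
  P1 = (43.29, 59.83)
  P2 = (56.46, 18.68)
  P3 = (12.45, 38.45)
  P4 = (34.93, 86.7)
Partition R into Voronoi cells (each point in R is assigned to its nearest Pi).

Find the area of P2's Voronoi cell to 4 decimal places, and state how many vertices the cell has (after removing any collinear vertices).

1. box [0,86]×[0,95]: [(0, 0) (86, 0) (86, 95) (0, 95)]
2. ⊥bis P2·P0 via (40.21,30.745): [(17.383, 0) (86, 0) (86, 92.4182)]  |A|=3170.7299
3. ⊥bis P2·P1 via (49.875,39.255): [(45.4852, 37.8501) (17.383, 0) (86, 0) (86, 50.8168)]  |A|=2327.9929
4. ⊥bis P2·P3 via (34.455,28.565): [(45.4852, 37.8501) (28.1185, 14.4593) (21.6231, 0) (86, 0) (86, 50.8168)]  |A|=2297.3383
5. ⊥bis P2·P4 via (45.695,52.69): [(45.4852, 37.8501) (28.1185, 14.4593) (21.6231, 0) (86, 0) (86, 50.8168)]  |A|=2297.3383
6. canonical 5-gon: [(45.4852, 37.8501) (28.1185, 14.4593) (21.6231, 0) (86, 0) (86, 50.8168)]
7. shoelace: 2297.3383

Area of P2's cell: 2297.3383 (5 vertices)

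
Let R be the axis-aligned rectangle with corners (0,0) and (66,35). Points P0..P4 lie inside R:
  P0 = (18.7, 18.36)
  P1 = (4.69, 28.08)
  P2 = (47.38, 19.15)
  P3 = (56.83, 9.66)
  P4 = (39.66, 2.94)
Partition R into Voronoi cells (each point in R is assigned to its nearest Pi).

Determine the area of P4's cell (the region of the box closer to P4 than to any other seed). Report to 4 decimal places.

Area of P4's cell: 287.9980

1. box [0,66]×[0,35]: [(0, 0) (66, 0) (66, 35) (0, 35)]
2. ⊥bis P4·P0 via (29.18,10.65): [(21.3449, 0) (66, 0) (66, 35) (47.094, 35)]  |A|=1112.319
3. ⊥bis P4·P1 via (22.175,15.51): [(21.3449, 0) (66, 0) (66, 35) (47.094, 35)]  |A|=1112.319
4. ⊥bis P4·P2 via (43.52,11.045): [(33.1159, 15.9999) (21.3449, 0) (66, 0) (66, 0.3389)]  |A|=362.8119
5. ⊥bis P4·P3 via (48.245,6.3): [(47.0449, 9.3663) (33.1159, 15.9999) (21.3449, 0) (50.7107, 0)]  |A|=287.998
6. canonical 4-gon: [(47.0449, 9.3663) (33.1159, 15.9999) (21.3449, 0) (50.7107, 0)]
7. shoelace: 287.998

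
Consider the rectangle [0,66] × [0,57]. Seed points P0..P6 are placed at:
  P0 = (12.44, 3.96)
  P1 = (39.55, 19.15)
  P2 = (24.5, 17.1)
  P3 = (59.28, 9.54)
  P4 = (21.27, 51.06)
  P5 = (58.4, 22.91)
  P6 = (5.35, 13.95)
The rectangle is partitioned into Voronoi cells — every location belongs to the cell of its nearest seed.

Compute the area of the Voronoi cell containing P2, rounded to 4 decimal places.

Area of P2's cell: 508.9264

1. box [0,66]×[0,57]: [(0, 0) (66, 0) (66, 57) (0, 57)]
2. ⊥bis P2·P0 via (18.47,10.53): [(0, 27.4819) (29.943, 0) (66, 0) (66, 57) (0, 57)]  |A|=3350.5547
3. ⊥bis P2·P1 via (32.025,18.125): [(0, 27.4819) (29.943, 0) (34.4939, 0) (26.7297, 57) (0, 57)]  |A|=1333.4269
4. ⊥bis P2·P3 via (41.89,13.32): [(0, 27.4819) (29.943, 0) (34.4939, 0) (26.7297, 57) (0, 57)]  |A|=1333.4269
5. ⊥bis P2·P4 via (22.885,34.08): [(0, 31.9034) (0, 27.4819) (29.943, 0) (34.4939, 0) (29.7626, 34.7341)]  |A|=662.3758
6. ⊥bis P2·P5 via (41.45,20.005): [(0, 31.9034) (0, 27.4819) (29.943, 0) (34.4939, 0) (29.7626, 34.7341)]  |A|=662.3758
7. ⊥bis P2·P6 via (14.925,15.525): [(12.0425, 33.0487) (15.2624, 13.474) (29.943, 0) (34.4939, 0) (29.7626, 34.7341)]  |A|=508.9264
8. canonical 5-gon: [(12.0425, 33.0487) (15.2624, 13.474) (29.943, 0) (34.4939, 0) (29.7626, 34.7341)]
9. shoelace: 508.9264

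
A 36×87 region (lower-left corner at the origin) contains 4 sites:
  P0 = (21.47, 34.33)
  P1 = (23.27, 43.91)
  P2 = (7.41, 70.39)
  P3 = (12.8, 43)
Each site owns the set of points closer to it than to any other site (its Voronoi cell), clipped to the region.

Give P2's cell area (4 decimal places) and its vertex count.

1. box [0,36]×[0,87]: [(0, 0) (36, 0) (36, 87) (0, 87)]
2. ⊥bis P2·P0 via (14.44,52.36): [(0, 46.7298) (36, 60.7664) (36, 87) (0, 87)]  |A|=1197.0697
3. ⊥bis P2·P1 via (15.34,57.15): [(0, 47.9622) (36, 69.5242) (36, 87) (0, 87)]  |A|=1017.2453
4. ⊥bis P2·P3 via (10.105,56.695): [(0, 54.7065) (16.7702, 58.0066) (36, 69.5242) (36, 87) (0, 87)]  |A|=960.6939
5. canonical 5-gon: [(0, 54.7065) (16.7702, 58.0066) (36, 69.5242) (36, 87) (0, 87)]
6. shoelace: 960.6939

Area of P2's cell: 960.6939 (5 vertices)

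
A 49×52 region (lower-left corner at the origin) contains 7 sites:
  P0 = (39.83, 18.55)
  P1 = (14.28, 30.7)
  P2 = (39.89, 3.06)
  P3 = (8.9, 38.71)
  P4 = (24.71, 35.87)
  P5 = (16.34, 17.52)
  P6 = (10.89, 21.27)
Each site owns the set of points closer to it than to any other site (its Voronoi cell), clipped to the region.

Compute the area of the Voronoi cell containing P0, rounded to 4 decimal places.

1. box [0,49]×[0,52]: [(0, 0) (49, 0) (49, 52) (0, 52)]
2. ⊥bis P0·P1 via (27.055,24.625): [(15.3449, 0) (49, 0) (49, 52) (40.0729, 52)]  |A|=1107.139
3. ⊥bis P0·P2 via (39.86,10.805): [(20.4473, 10.7298) (49, 10.8404) (49, 52) (40.0729, 52)]  |A|=771.8212
4. ⊥bis P0·P3 via (24.365,28.63): [(20.4473, 10.7298) (49, 10.8404) (49, 52) (40.0729, 52)]  |A|=771.8212
5. ⊥bis P0·P4 via (32.27,27.21): [(25.4552, 21.2608) (20.4473, 10.7298) (49, 10.8404) (49, 41.8149)]  |A|=514.7121
6. ⊥bis P0·P5 via (28.085,18.035): [(27.8518, 23.353) (28.404, 10.7606) (49, 10.8404) (49, 41.8149)]  |A|=457.2263
7. ⊥bis P0·P6 via (25.36,19.91): [(27.8518, 23.353) (28.404, 10.7606) (49, 10.8404) (49, 41.8149)]  |A|=457.2263
8. canonical 4-gon: [(27.8518, 23.353) (28.404, 10.7606) (49, 10.8404) (49, 41.8149)]
9. shoelace: 457.2263

Area of P0's cell: 457.2263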